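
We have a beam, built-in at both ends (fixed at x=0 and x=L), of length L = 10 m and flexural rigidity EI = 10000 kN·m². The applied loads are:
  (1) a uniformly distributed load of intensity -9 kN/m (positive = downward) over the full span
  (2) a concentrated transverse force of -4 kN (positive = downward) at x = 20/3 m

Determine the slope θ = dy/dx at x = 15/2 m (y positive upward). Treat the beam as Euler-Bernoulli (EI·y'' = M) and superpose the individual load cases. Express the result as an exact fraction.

θ(15/2) = -437/57600 rad

Load 1 — uniform load w=-9 kN/m over full span:
  θ_1 = -wx(L-x)(L-2x)/(12EI) = -(-9)·(15/2)·(10-(15/2))·(10-2·(15/2))/(12·10000) = -9/1280 rad
Load 2 — point force P=-4 kN at a=20/3 m (b=L-a=10/3):
  θ_2 = Pa²(L-x)(2bL-(3b+a)(L-x))/(2L³EI)  [x>a] = (-4)·(20/3)²·(10-(15/2))·(2·(10/3)·10-(3·(10/3)+(20/3))·(10-(15/2)))/(2·10³·10000) = -1/1800 rad
Superposition: θ = Σ θ_i = -437/57600 rad ≈ -0.007587 rad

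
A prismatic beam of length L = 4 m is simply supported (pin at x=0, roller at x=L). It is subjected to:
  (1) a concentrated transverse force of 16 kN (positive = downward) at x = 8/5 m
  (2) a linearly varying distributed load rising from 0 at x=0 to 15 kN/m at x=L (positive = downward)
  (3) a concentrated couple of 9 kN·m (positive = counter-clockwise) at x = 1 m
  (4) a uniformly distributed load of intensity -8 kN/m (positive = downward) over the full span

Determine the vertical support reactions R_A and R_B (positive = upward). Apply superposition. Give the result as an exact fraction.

Load 1 — point force P=16 kN at a=8/5 m (b=L-a=12/5):
  R_A = Pb/L = 16·(12/5)/4 = 48/5 kN
  R_B = Pa/L = 16·(8/5)/4 = 32/5 kN
Load 2 — triangular load w₀=15 kN/m (0→w₀ over full span):
  R_A = w₀L/6 = 15·4/6 = 10 kN
  R_B = w₀L/3 = 15·4/3 = 20 kN
Load 3 — applied couple M₀=9 kN·m at a=1 m (b=L-a=3):
  R_A = M₀/L = 9/4 kN
  R_B = -M₀/L = -9/4 kN
Load 4 — uniform load w=-8 kN/m over full span:
  R_A = wL/2 = (-8)·4/2 = -16 kN
  R_B = wL/2 = (-8)·4/2 = -16 kN
Superposition: R_A = 117/20 kN, R_B = 163/20 kN

R_A = 117/20 kN, R_B = 163/20 kN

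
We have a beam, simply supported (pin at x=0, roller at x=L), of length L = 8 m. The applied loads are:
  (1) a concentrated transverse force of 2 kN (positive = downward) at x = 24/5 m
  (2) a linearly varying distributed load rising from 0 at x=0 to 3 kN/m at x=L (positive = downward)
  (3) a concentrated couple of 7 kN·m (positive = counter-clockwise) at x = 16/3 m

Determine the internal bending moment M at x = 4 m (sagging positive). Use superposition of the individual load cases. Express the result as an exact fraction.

Load 1 — point force P=2 kN at a=24/5 m (b=L-a=16/5):
  M_1 = Pbx/L  [x≤a] = 2·(16/5)·4/8 = 16/5 kN·m
Load 2 — triangular load w₀=3 kN/m (0→w₀ over full span):
  M_2 = w₀Lx/6 - w₀x³/(6L) = 3·8·4/6 - 3·4³/(6·8) = 12 kN·m
Load 3 — applied couple M₀=7 kN·m at a=16/3 m (b=L-a=8/3):
  M_3 = M₀x/L  [x≤a] = 7·4/8 = 7/2 kN·m
Superposition: M = Σ M_i = 187/10 kN·m ≈ 18.700000 kN·m

M(4) = 187/10 kN·m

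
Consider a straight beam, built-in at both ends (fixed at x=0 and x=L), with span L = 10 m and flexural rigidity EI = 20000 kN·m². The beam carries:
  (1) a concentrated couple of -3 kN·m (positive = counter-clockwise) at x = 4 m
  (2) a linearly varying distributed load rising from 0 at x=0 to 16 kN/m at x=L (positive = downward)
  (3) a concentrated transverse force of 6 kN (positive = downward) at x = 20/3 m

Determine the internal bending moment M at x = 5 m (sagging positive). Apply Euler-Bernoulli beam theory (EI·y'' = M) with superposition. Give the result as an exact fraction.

Load 1 — applied couple M₀=-3 kN·m at a=4 m (b=L-a=6):
  M_1 = R_Ax - M_A - M₀  [x>a] with R_A=-54/125, M_A=-9/25 = (-54/125)·5 - (-9/25) - (-3) = 6/5 kN·m
Load 2 — triangular load w₀=16 kN/m (0→w₀ over full span):
  M_2 = 3w₀Lx/20 - w₀L²/30 - w₀x³/(6L) = 3·16·10·5/20 - 16·10²/30 - 16·5³/(6·10) = 100/3 kN·m
Load 3 — point force P=6 kN at a=20/3 m (b=L-a=10/3):
  M_3 = Pb²(3a+b)x/L³ - Pab²/L²  [x≤a] = 6·(10/3)²·(3·(20/3)+(10/3))·5/10³ - 6·(20/3)·(10/3)²/10² = 10/3 kN·m
Superposition: M = Σ M_i = 568/15 kN·m ≈ 37.866667 kN·m

M(5) = 568/15 kN·m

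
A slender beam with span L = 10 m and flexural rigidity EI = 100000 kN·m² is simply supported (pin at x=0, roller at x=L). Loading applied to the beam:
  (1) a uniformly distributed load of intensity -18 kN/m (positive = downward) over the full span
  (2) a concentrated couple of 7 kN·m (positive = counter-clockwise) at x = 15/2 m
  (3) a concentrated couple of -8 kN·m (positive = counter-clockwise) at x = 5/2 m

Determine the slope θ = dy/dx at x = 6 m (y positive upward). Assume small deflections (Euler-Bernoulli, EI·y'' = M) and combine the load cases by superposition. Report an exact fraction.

Load 1 — uniform load w=-18 kN/m over full span:
  θ_1 = -w(L³-6Lx²+4x³)/(24EI) = -(-18)·(10³-6·10·6²+4·6³)/(24·100000) = -111/50000 rad
Load 2 — applied couple M₀=7 kN·m at a=15/2 m (b=L-a=5/2):
  θ_2 = (M₀x²/(2L)+C₁)/EI  [x≤a] with C₁=M₀(3b²-L²)/(6L)=-455/48 = (7·6²/(2·10)+(-455/48))/100000 = 749/24000000 rad
Load 3 — applied couple M₀=-8 kN·m at a=5/2 m (b=L-a=15/2):
  θ_3 = (M₀x²/(2L)-M₀(x-a)+C₁)/EI  [x>a] with C₁=M₀(3b²-L²)/(6L)=-55/6 = ((-8)·6²/(2·10)-(-8)·(6-(5/2))+(-55/6))/100000 = 133/3000000 rad
Superposition: θ = Σ θ_i = -51467/24000000 rad ≈ -0.002144 rad

θ(6) = -51467/24000000 rad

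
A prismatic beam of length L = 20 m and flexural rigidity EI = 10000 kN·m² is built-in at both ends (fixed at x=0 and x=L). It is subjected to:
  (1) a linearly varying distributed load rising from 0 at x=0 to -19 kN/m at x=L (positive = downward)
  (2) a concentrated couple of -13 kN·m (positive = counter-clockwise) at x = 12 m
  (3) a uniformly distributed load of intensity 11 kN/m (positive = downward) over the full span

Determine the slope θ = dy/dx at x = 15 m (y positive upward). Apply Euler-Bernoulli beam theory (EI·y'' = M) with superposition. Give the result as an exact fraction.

θ(15) = 12001/1600000 rad

Load 1 — triangular load w₀=-19 kN/m (0→w₀ over full span):
  θ_1 = -w₀(2x(L-x)(L-2x)(x+2L)+x²(L-x)²)/(120LEI) = -(-19)·(2·15·(20-15)·(20-2·15)·(15+2·20)+15²·(20-15)²)/(120·20·10000) = -779/12800 rad
Load 2 — applied couple M₀=-13 kN·m at a=12 m (b=L-a=8):
  θ_2 = (R_Ax²/2 - M_Ax - M₀(x-a))/EI  [x>a] with R_A=-117/125, M_A=-104/25 = ((-117/125)·15²/2 - (-104/25)·15 - (-13)·(15-12))/10000 = -39/100000 rad
Load 3 — uniform load w=11 kN/m over full span:
  θ_3 = -wx(L-x)(L-2x)/(12EI) = -11·15·(20-15)·(20-2·15)/(12·10000) = 11/160 rad
Superposition: θ = Σ θ_i = 12001/1600000 rad ≈ 0.007501 rad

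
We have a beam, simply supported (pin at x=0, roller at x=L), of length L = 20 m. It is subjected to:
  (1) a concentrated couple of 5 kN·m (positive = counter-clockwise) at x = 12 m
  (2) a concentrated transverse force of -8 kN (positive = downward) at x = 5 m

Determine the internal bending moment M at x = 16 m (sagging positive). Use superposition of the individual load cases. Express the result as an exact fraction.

M(16) = -9 kN·m

Load 1 — applied couple M₀=5 kN·m at a=12 m (b=L-a=8):
  M_1 = M₀x/L - M₀  [x>a] = 5·16/20 - 5 = -1 kN·m
Load 2 — point force P=-8 kN at a=5 m (b=L-a=15):
  M_2 = Pa(L-x)/L  [x>a] = (-8)·5·(20-16)/20 = -8 kN·m
Superposition: M = Σ M_i = -9 kN·m ≈ -9.000000 kN·m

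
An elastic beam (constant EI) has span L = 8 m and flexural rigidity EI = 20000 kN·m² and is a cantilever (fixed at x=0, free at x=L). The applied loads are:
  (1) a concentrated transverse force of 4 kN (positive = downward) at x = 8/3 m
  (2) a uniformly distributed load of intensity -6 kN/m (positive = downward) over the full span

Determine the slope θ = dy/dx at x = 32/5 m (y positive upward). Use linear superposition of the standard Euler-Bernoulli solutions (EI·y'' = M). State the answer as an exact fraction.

θ(32/5) = 17356/703125 rad

Load 1 — point force P=4 kN at a=8/3 m (b=L-a=16/3):
  θ_1 = -Pa²/(2EI)  [x>a] = -4·(8/3)²/(2·20000) = -4/5625 rad
Load 2 — uniform load w=-6 kN/m over full span:
  θ_2 = -wx(x²-3Lx+3L²)/(6EI) = -(-6)·(32/5)·((32/5)²-3·8·(32/5)+3·8²)/(6·20000) = 1984/78125 rad
Superposition: θ = Σ θ_i = 17356/703125 rad ≈ 0.024684 rad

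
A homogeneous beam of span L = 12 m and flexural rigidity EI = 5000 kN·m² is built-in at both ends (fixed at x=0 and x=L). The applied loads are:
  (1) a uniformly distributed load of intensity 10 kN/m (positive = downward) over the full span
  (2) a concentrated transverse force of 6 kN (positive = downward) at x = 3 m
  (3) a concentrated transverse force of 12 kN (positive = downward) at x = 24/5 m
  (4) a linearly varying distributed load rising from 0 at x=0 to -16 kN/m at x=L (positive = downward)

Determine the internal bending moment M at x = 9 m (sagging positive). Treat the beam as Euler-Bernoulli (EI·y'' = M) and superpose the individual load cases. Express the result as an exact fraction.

Load 1 — uniform load w=10 kN/m over full span:
  M_1 = wLx/2 - wL²/12 - wx²/2 = 10·12·9/2 - 10·12²/12 - 10·9²/2 = 15 kN·m
Load 2 — point force P=6 kN at a=3 m (b=L-a=9):
  M_2 = Pa²(a+3b)(L-x)/L³ - Pa²b/L²  [x>a] = 6·3²·(3+3·9)·(12-9)/12³ - 6·3²·9/12² = -9/16 kN·m
Load 3 — point force P=12 kN at a=24/5 m (b=L-a=36/5):
  M_3 = Pa²(a+3b)(L-x)/L³ - Pa²b/L²  [x>a] = 12·(24/5)²·((24/5)+3·(36/5))·(12-9)/12³ - 12·(24/5)²·(36/5)/12² = -144/125 kN·m
Load 4 — triangular load w₀=-16 kN/m (0→w₀ over full span):
  M_4 = 3w₀Lx/20 - w₀L²/30 - w₀x³/(6L) = 3·(-16)·12·9/20 - (-16)·12²/30 - (-16)·9³/(6·12) = -102/5 kN·m
Superposition: M = Σ M_i = -14229/2000 kN·m ≈ -7.114500 kN·m

M(9) = -14229/2000 kN·m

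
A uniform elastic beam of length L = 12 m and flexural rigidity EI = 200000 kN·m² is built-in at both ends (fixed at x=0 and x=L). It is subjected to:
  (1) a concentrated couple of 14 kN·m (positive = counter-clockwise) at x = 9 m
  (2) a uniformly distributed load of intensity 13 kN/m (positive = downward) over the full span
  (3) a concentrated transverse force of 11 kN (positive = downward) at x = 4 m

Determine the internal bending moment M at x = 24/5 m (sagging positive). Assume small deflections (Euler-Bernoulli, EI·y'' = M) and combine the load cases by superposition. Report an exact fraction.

Load 1 — applied couple M₀=14 kN·m at a=9 m (b=L-a=3):
  M_1 = R_Ax - M_A  [x≤a] with R_A=21/16, M_A=35/8 = (21/16)·(24/5) - (35/8) = 77/40 kN·m
Load 2 — uniform load w=13 kN/m over full span:
  M_2 = wLx/2 - wL²/12 - wx²/2 = 13·12·(24/5)/2 - 13·12²/12 - 13·(24/5)²/2 = 1716/25 kN·m
Load 3 — point force P=11 kN at a=4 m (b=L-a=8):
  M_3 = Pa²(a+3b)(L-x)/L³ - Pa²b/L²  [x>a] = 11·4²·(4+3·8)·(12-(24/5))/12³ - 11·4²·8/12² = 484/45 kN·m
Superposition: M = Σ M_i = 146377/1800 kN·m ≈ 81.320556 kN·m

M(24/5) = 146377/1800 kN·m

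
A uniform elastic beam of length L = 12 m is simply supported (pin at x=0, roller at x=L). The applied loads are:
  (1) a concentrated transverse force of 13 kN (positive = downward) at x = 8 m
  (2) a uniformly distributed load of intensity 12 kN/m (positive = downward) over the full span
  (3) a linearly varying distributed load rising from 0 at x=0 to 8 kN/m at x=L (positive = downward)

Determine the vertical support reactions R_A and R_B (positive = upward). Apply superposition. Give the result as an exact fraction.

R_A = 277/3 kN, R_B = 338/3 kN

Load 1 — point force P=13 kN at a=8 m (b=L-a=4):
  R_A = Pb/L = 13·4/12 = 13/3 kN
  R_B = Pa/L = 13·8/12 = 26/3 kN
Load 2 — uniform load w=12 kN/m over full span:
  R_A = wL/2 = 12·12/2 = 72 kN
  R_B = wL/2 = 12·12/2 = 72 kN
Load 3 — triangular load w₀=8 kN/m (0→w₀ over full span):
  R_A = w₀L/6 = 8·12/6 = 16 kN
  R_B = w₀L/3 = 8·12/3 = 32 kN
Superposition: R_A = 277/3 kN, R_B = 338/3 kN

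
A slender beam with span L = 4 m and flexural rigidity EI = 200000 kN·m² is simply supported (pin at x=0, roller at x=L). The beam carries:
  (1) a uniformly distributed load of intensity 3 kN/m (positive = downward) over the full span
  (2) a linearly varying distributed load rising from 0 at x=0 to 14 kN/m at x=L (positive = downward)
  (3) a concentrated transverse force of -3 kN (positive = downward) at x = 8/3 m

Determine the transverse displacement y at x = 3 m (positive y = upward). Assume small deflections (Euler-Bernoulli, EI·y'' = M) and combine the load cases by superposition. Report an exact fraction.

Load 1 — uniform load w=3 kN/m over full span:
  y_1 = -wx(L³-2Lx²+x³)/(24EI) = -3·3·(4³-2·4·3²+3³)/(24·200000) = -57/1600000 m
Load 2 — triangular load w₀=14 kN/m (0→w₀ over full span):
  y_2 = -w₀x(7L⁴-10L²x²+3x⁴)/(360LEI) = -14·3·(7·4⁴-10·4²·3²+3·3⁴)/(360·4·200000) = -833/9600000 m
Load 3 — point force P=-3 kN at a=8/3 m (b=L-a=4/3):
  y_3 = -Pa(L-x)(2Lx-a²-x²)/(6LEI)  [x>a] = -(-3)·(8/3)·(4-3)·(2·4·3-(8/3)²-3²)/(6·4·200000) = 71/5400000 m
Superposition: y = Σ y_i = -9439/86400000 m ≈ -0.000109 m

y(3) = -9439/86400000 m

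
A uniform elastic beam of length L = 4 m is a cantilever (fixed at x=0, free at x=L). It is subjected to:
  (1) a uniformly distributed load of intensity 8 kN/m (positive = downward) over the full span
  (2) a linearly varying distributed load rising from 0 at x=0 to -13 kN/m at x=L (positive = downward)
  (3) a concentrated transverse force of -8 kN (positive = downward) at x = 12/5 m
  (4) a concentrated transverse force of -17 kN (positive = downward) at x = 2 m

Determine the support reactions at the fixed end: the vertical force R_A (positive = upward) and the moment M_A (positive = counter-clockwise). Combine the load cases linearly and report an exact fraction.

Load 1 — uniform load w=8 kN/m over full span:
  R_A = wL = 8·4 = 32 kN
  M_A = wL²/2 = 8·4²/2 = 64 kN·m
Load 2 — triangular load w₀=-13 kN/m (0→w₀ over full span):
  R_A = w₀L/2 = (-13)·4/2 = -26 kN
  M_A = w₀L²/3 = (-13)·4²/3 = -208/3 kN·m
Load 3 — point force P=-8 kN at a=12/5 m (b=L-a=8/5):
  R_A = P = (-8) = -8 kN
  M_A = Pa = (-8)·(12/5) = -96/5 kN·m
Load 4 — point force P=-17 kN at a=2 m (b=L-a=2):
  R_A = P = (-17) = -17 kN
  M_A = Pa = (-17)·2 = -34 kN·m
Superposition: R_A = -19 kN, M_A = -878/15 kN·m

R_A = -19 kN, M_A = -878/15 kN·m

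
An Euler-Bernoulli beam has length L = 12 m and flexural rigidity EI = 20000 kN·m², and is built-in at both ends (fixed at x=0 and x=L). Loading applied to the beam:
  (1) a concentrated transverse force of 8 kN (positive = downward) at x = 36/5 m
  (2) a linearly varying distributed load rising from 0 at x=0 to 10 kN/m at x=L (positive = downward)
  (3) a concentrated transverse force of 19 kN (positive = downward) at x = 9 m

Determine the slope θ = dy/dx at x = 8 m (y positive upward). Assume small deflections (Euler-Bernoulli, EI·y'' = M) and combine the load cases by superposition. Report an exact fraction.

θ(8) = 164479/45000000 rad

Load 1 — point force P=8 kN at a=36/5 m (b=L-a=24/5):
  θ_1 = Pa²(L-x)(2bL-(3b+a)(L-x))/(2L³EI)  [x>a] = 8·(36/5)²·(12-8)·(2·(24/5)·12-(3·(24/5)+(36/5))·(12-8))/(2·12³·20000) = 54/78125 rad
Load 2 — triangular load w₀=10 kN/m (0→w₀ over full span):
  θ_2 = -w₀(2x(L-x)(L-2x)(x+2L)+x²(L-x)²)/(120LEI) = -10·(2·8·(12-8)·(12-2·8)·(8+2·12)+8²·(12-8)²)/(120·12·20000) = 14/5625 rad
Load 3 — point force P=19 kN at a=9 m (b=L-a=3):
  θ_3 = -Pb²x(2aL-(3a+b)x)/(2L³EI)  [x≤a] = -19·3²·8·(2·9·12-(3·9+3)·8)/(2·12³·20000) = 19/40000 rad
Superposition: θ = Σ θ_i = 164479/45000000 rad ≈ 0.003655 rad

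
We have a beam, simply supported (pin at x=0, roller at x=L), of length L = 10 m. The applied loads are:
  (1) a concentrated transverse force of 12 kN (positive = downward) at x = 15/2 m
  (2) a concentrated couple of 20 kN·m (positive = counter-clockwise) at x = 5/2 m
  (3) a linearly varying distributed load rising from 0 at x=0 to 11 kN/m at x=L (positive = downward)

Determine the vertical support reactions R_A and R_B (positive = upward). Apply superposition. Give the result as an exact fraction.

Load 1 — point force P=12 kN at a=15/2 m (b=L-a=5/2):
  R_A = Pb/L = 12·(5/2)/10 = 3 kN
  R_B = Pa/L = 12·(15/2)/10 = 9 kN
Load 2 — applied couple M₀=20 kN·m at a=5/2 m (b=L-a=15/2):
  R_A = M₀/L = 20/10 = 2 kN
  R_B = -M₀/L = -20/10 = -2 kN
Load 3 — triangular load w₀=11 kN/m (0→w₀ over full span):
  R_A = w₀L/6 = 11·10/6 = 55/3 kN
  R_B = w₀L/3 = 11·10/3 = 110/3 kN
Superposition: R_A = 70/3 kN, R_B = 131/3 kN

R_A = 70/3 kN, R_B = 131/3 kN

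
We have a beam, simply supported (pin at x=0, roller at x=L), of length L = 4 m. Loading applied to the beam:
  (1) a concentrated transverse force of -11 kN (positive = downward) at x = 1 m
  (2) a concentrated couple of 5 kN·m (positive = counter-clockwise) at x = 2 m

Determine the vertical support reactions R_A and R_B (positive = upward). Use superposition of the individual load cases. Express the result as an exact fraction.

Load 1 — point force P=-11 kN at a=1 m (b=L-a=3):
  R_A = Pb/L = (-11)·3/4 = -33/4 kN
  R_B = Pa/L = (-11)·1/4 = -11/4 kN
Load 2 — applied couple M₀=5 kN·m at a=2 m (b=L-a=2):
  R_A = M₀/L = 5/4 kN
  R_B = -M₀/L = -5/4 kN
Superposition: R_A = -7 kN, R_B = -4 kN

R_A = -7 kN, R_B = -4 kN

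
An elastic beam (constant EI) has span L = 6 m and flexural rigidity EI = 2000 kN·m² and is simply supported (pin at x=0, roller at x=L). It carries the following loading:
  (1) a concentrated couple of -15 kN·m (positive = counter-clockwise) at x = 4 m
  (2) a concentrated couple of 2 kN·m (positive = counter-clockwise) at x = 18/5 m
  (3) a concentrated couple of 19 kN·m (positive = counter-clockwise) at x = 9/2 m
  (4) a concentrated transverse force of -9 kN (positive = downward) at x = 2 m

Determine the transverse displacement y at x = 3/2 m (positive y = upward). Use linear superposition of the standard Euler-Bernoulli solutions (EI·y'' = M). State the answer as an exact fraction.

Load 1 — applied couple M₀=-15 kN·m at a=4 m (b=L-a=2):
  y_1 = (M₀x³/(6L)+C₁x)/EI  [x≤a] with C₁=M₀(3b²-L²)/(6L)=10 = ((-15)·(3/2)³/(6·6)+10·(3/2))/2000 = 87/12800 m
Load 2 — applied couple M₀=2 kN·m at a=18/5 m (b=L-a=12/5):
  y_2 = (M₀x³/(6L)+C₁x)/EI  [x≤a] with C₁=M₀(3b²-L²)/(6L)=-26/25 = (2·(3/2)³/(6·6)+(-26/25)·(3/2))/2000 = -549/800000 m
Load 3 — applied couple M₀=19 kN·m at a=9/2 m (b=L-a=3/2):
  y_3 = (M₀x³/(6L)+C₁x)/EI  [x≤a] with C₁=M₀(3b²-L²)/(6L)=-247/16 = (19·(3/2)³/(6·6)+(-247/16)·(3/2))/2000 = -171/16000 m
Load 4 — point force P=-9 kN at a=2 m (b=L-a=4):
  y_4 = -Pbx(L²-b²-x²)/(6LEI)  [x≤a] = -(-9)·4·(3/2)·(6²-4²-(3/2)²)/(6·6·2000) = 213/16000 m
Superposition: y = Σ y_i = 13977/1600000 m ≈ 0.008736 m

y(3/2) = 13977/1600000 m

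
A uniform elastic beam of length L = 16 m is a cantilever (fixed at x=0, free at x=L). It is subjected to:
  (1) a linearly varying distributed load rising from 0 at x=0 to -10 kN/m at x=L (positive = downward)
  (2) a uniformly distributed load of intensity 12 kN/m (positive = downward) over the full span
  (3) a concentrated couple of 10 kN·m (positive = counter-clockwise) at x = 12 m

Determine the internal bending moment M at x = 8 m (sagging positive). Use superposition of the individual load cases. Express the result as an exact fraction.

Load 1 — triangular load w₀=-10 kN/m (0→w₀ over full span):
  M_1 = w₀Lx/2 - w₀L²/3 - w₀x³/(6L) = (-10)·16·8/2 - (-10)·16²/3 - (-10)·8³/(6·16) = 800/3 kN·m
Load 2 — uniform load w=12 kN/m over full span:
  M_2 = -w(L-x)²/2 = -12·(16-8)²/2 = -384 kN·m
Load 3 — applied couple M₀=10 kN·m at a=12 m (b=L-a=4):
  M_3 = M₀  [x≤a] = 10 = 10 kN·m
Superposition: M = Σ M_i = -322/3 kN·m ≈ -107.333333 kN·m

M(8) = -322/3 kN·m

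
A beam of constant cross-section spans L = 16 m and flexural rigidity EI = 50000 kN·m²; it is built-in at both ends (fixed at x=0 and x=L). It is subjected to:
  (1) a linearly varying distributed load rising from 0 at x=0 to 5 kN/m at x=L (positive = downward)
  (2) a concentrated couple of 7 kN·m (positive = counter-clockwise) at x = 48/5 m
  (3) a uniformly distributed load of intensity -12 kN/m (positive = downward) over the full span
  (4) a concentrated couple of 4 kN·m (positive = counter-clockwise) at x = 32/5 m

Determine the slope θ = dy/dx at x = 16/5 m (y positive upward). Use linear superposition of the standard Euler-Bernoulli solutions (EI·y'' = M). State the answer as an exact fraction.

θ(16/5) = 36694/5859375 rad

Load 1 — triangular load w₀=5 kN/m (0→w₀ over full span):
  θ_1 = -w₀(2x(L-x)(L-2x)(x+2L)+x²(L-x)²)/(120LEI) = -5·(2·(16/5)·(16-(16/5))·(16-2·(16/5))·((16/5)+2·16)+(16/5)²·(16-(16/5))²)/(120·16·50000) = -1792/1171875 rad
Load 2 — applied couple M₀=7 kN·m at a=48/5 m (b=L-a=32/5):
  θ_2 = (R_Ax²/2 - M_Ax)/EI  [x≤a] with R_A=63/100, M_A=56/25 = ((63/100)·(16/5)²/2 - (56/25)·(16/5))/50000 = -154/1953125 rad
Load 3 — uniform load w=-12 kN/m over full span:
  θ_3 = -wx(L-x)(L-2x)/(12EI) = -(-12)·(16/5)·(16-(16/5))·(16-2·(16/5))/(12·50000) = 3072/390625 rad
Load 4 — applied couple M₀=4 kN·m at a=32/5 m (b=L-a=48/5):
  θ_4 = (R_Ax²/2 - M_Ax)/EI  [x≤a] with R_A=9/25, M_A=12/25 = ((9/25)·(16/5)²/2 - (12/25)·(16/5))/50000 = 12/1953125 rad
Superposition: θ = Σ θ_i = 36694/5859375 rad ≈ 0.006262 rad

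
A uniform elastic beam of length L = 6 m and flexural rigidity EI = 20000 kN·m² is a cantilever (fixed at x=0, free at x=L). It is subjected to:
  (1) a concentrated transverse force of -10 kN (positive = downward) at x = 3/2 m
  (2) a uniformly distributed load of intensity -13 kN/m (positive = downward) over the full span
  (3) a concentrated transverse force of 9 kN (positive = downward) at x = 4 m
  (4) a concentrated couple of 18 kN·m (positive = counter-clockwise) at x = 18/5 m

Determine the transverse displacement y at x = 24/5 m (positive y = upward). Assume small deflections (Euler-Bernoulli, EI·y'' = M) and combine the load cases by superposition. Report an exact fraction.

y(24/5) = 7693491/100000000 m

Load 1 — point force P=-10 kN at a=3/2 m (b=L-a=9/2):
  y_1 = -Pa²(3x-a)/(6EI)  [x>a] = -(-10)·(3/2)²·(3·(24/5)-(3/2))/(6·20000) = 387/160000 m
Load 2 — uniform load w=-13 kN/m over full span:
  y_2 = -wx²(x²-4Lx+6L²)/(24EI) = -(-13)·(24/5)²·((24/5)²-4·6·(24/5)+6·6²)/(24·20000) = 30186/390625 m
Load 3 — point force P=9 kN at a=4 m (b=L-a=2):
  y_3 = -Pa²(3x-a)/(6EI)  [x>a] = -9·4²·(3·(24/5)-4)/(6·20000) = -39/3125 m
Load 4 — applied couple M₀=18 kN·m at a=18/5 m (b=L-a=12/5):
  y_4 = M₀a(2x-a)/(2EI)  [x>a] = 18·(18/5)·(2·(24/5)-(18/5))/(2·20000) = 243/25000 m
Superposition: y = Σ y_i = 7693491/100000000 m ≈ 0.076935 m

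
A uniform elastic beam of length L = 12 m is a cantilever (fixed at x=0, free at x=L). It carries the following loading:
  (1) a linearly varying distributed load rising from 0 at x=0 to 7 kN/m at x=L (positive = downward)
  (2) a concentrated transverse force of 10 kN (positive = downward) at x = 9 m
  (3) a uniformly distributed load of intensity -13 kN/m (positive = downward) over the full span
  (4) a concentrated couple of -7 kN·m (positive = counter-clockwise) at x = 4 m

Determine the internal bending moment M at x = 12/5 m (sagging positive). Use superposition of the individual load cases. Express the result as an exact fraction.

Load 1 — triangular load w₀=7 kN/m (0→w₀ over full span):
  M_1 = w₀Lx/2 - w₀L²/3 - w₀x³/(6L) = 7·12·(12/5)/2 - 7·12²/3 - 7·(12/5)³/(6·12) = -29568/125 kN·m
Load 2 — point force P=10 kN at a=9 m (b=L-a=3):
  M_2 = -P(a-x)  [x≤a] = -10·(9-(12/5)) = -66 kN·m
Load 3 — uniform load w=-13 kN/m over full span:
  M_3 = -w(L-x)²/2 = -(-13)·(12-(12/5))²/2 = 14976/25 kN·m
Load 4 — applied couple M₀=-7 kN·m at a=4 m (b=L-a=8):
  M_4 = M₀  [x≤a] = (-7) = -7 kN·m
Superposition: M = Σ M_i = 36187/125 kN·m ≈ 289.496000 kN·m

M(12/5) = 36187/125 kN·m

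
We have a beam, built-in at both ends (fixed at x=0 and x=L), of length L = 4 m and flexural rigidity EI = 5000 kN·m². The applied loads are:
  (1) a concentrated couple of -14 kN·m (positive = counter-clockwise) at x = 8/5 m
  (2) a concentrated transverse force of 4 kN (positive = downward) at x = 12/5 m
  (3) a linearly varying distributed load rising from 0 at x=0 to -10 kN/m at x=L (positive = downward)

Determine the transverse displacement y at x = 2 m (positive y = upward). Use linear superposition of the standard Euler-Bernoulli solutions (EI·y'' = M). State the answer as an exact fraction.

y(2) = -19/937500 m

Load 1 — applied couple M₀=-14 kN·m at a=8/5 m (b=L-a=12/5):
  y_1 = (R_Ax³/6 - M_Ax²/2 - M₀(x-a)²/2)/EI  [x>a] with R_A=-126/25, M_A=-42/25 = ((-126/25)·2³/6 - (-42/25)·2²/2 - (-14)·(2-(8/5))²/2)/5000 = -7/15625 m
Load 2 — point force P=4 kN at a=12/5 m (b=L-a=8/5):
  y_2 = -Pb²x²(3aL-(3a+b)x)/(6L³EI)  [x≤a] = -4·(8/5)²·2²·(3·(12/5)·4-(3·(12/5)+(8/5))·2)/(6·4³·5000) = -56/234375 m
Load 3 — triangular load w₀=-10 kN/m (0→w₀ over full span):
  y_3 = -w₀x²(L-x)²(x+2L)/(120LEI) = -(-10)·2²·(4-2)²·(2+2·4)/(120·4·5000) = 1/1500 m
Superposition: y = Σ y_i = -19/937500 m ≈ -0.000020 m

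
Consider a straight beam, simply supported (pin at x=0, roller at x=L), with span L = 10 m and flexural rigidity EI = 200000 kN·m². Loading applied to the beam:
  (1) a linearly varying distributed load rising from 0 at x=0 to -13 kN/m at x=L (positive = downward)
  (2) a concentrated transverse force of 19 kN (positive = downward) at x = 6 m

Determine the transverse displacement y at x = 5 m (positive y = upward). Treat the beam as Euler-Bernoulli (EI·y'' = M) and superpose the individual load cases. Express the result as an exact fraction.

Load 1 — triangular load w₀=-13 kN/m (0→w₀ over full span):
  y_1 = -w₀x(7L⁴-10L²x²+3x⁴)/(360LEI) = -(-13)·5·(7·10⁴-10·10²·5²+3·5⁴)/(360·10·200000) = 13/3072 m
Load 2 — point force P=19 kN at a=6 m (b=L-a=4):
  y_2 = -Pbx(L²-b²-x²)/(6LEI)  [x≤a] = -19·4·5·(10²-4²-5²)/(6·10·200000) = -1121/600000 m
Superposition: y = Σ y_i = 7563/3200000 m ≈ 0.002363 m

y(5) = 7563/3200000 m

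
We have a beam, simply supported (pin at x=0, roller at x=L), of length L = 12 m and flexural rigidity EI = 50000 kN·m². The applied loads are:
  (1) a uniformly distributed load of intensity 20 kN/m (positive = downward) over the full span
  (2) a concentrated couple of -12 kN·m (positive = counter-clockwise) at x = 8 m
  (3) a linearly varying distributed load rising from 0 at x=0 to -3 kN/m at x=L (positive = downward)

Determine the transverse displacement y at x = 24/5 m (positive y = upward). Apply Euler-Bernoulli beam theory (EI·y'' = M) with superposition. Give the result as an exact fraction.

Load 1 — uniform load w=20 kN/m over full span:
  y_1 = -wx(L³-2Lx²+x³)/(24EI) = -20·(24/5)·(12³-2·12·(24/5)²+(24/5)³)/(24·50000) = -40176/390625 m
Load 2 — applied couple M₀=-12 kN·m at a=8 m (b=L-a=4):
  y_2 = (M₀x³/(6L)+C₁x)/EI  [x≤a] with C₁=M₀(3b²-L²)/(6L)=16 = ((-12)·(24/5)³/(6·12)+16·(24/5))/50000 = 456/390625 m
Load 3 — triangular load w₀=-3 kN/m (0→w₀ over full span):
  y_3 = -w₀x(7L⁴-10L²x²+3x⁴)/(360LEI) = -(-3)·(24/5)·(7·12⁴-10·12²·(24/5)²+3·(24/5)⁴)/(360·12·50000) = 369684/48828125 m
Superposition: y = Σ y_i = -4595316/48828125 m ≈ -0.094112 m

y(24/5) = -4595316/48828125 m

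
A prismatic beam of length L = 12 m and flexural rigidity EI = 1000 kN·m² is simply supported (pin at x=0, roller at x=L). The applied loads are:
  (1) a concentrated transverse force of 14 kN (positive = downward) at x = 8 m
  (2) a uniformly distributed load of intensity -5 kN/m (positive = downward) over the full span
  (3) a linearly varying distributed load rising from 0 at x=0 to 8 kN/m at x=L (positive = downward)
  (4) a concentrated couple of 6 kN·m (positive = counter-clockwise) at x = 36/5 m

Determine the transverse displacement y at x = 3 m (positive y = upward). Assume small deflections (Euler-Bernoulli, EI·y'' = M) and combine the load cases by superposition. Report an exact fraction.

Load 1 — point force P=14 kN at a=8 m (b=L-a=4):
  y_1 = -Pbx(L²-b²-x²)/(6LEI)  [x≤a] = -14·4·3·(12²-4²-3²)/(6·12·1000) = -833/3000 m
Load 2 — uniform load w=-5 kN/m over full span:
  y_2 = -wx(L³-2Lx²+x³)/(24EI) = -(-5)·3·(12³-2·12·3²+3³)/(24·1000) = 1539/1600 m
Load 3 — triangular load w₀=8 kN/m (0→w₀ over full span):
  y_3 = -w₀x(7L⁴-10L²x²+3x⁴)/(360LEI) = -8·3·(7·12⁴-10·12²·3²+3·3⁴)/(360·12·1000) = -2943/4000 m
Load 4 — applied couple M₀=6 kN·m at a=36/5 m (b=L-a=24/5):
  y_4 = (M₀x³/(6L)+C₁x)/EI  [x≤a] with C₁=M₀(3b²-L²)/(6L)=-156/25 = (6·3³/(6·12)+(-156/25)·3)/1000 = -1647/100000 m
Superposition: y = Σ y_i = -40807/600000 m ≈ -0.068012 m

y(3) = -40807/600000 m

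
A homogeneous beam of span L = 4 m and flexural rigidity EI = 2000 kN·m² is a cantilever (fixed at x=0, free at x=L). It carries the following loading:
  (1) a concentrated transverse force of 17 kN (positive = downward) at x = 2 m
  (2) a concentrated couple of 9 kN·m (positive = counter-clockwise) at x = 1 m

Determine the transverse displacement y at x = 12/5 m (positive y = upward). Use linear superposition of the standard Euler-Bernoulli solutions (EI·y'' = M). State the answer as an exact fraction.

y(12/5) = -251/12000 m

Load 1 — point force P=17 kN at a=2 m (b=L-a=2):
  y_1 = -Pa²(3x-a)/(6EI)  [x>a] = -17·2²·(3·(12/5)-2)/(6·2000) = -221/7500 m
Load 2 — applied couple M₀=9 kN·m at a=1 m (b=L-a=3):
  y_2 = M₀a(2x-a)/(2EI)  [x>a] = 9·1·(2·(12/5)-1)/(2·2000) = 171/20000 m
Superposition: y = Σ y_i = -251/12000 m ≈ -0.020917 m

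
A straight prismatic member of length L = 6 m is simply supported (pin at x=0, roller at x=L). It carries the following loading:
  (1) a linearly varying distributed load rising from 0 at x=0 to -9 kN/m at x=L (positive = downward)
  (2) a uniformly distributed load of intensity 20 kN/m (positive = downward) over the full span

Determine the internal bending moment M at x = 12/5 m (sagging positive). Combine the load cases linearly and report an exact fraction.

M(12/5) = 8532/125 kN·m

Load 1 — triangular load w₀=-9 kN/m (0→w₀ over full span):
  M_1 = w₀Lx/6 - w₀x³/(6L) = (-9)·6·(12/5)/6 - (-9)·(12/5)³/(6·6) = -2268/125 kN·m
Load 2 — uniform load w=20 kN/m over full span:
  M_2 = wx(L-x)/2 = 20·(12/5)·(6-(12/5))/2 = 432/5 kN·m
Superposition: M = Σ M_i = 8532/125 kN·m ≈ 68.256000 kN·m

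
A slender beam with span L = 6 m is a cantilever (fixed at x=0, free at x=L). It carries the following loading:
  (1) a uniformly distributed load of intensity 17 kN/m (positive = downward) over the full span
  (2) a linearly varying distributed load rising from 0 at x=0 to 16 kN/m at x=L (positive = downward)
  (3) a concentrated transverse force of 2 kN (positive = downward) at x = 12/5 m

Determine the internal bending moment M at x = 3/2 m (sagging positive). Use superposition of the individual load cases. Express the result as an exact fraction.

Load 1 — uniform load w=17 kN/m over full span:
  M_1 = -w(L-x)²/2 = -17·(6-(3/2))²/2 = -1377/8 kN·m
Load 2 — triangular load w₀=16 kN/m (0→w₀ over full span):
  M_2 = w₀Lx/2 - w₀L²/3 - w₀x³/(6L) = 16·6·(3/2)/2 - 16·6²/3 - 16·(3/2)³/(6·6) = -243/2 kN·m
Load 3 — point force P=2 kN at a=12/5 m (b=L-a=18/5):
  M_3 = -P(a-x)  [x≤a] = -2·((12/5)-(3/2)) = -9/5 kN·m
Superposition: M = Σ M_i = -11817/40 kN·m ≈ -295.425000 kN·m

M(3/2) = -11817/40 kN·m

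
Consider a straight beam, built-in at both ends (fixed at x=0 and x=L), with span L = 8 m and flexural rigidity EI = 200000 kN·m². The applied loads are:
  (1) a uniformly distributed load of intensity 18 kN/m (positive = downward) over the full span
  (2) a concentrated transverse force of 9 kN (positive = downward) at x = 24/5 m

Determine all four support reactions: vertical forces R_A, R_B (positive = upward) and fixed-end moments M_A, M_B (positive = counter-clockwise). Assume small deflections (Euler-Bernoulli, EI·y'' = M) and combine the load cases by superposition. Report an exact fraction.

R_A = 9396/125 kN, M_A = 12864/125 kN·m, R_B = 9729/125 kN, M_B = -13296/125 kN·m

Load 1 — uniform load w=18 kN/m over full span:
  R_A = wL/2 = 18·8/2 = 72 kN
  M_A = wL²/12 = 18·8²/12 = 96 kN·m
  R_B = wL/2 = 18·8/2 = 72 kN
  M_B = -wL²/12 = -18·8²/12 = -96 kN·m
Load 2 — point force P=9 kN at a=24/5 m (b=L-a=16/5):
  R_A = Pb²(3a+b)/L³ = 9·(16/5)²·(3·(24/5)+(16/5))/8³ = 396/125 kN
  M_A = Pab²/L² = 9·(24/5)·(16/5)²/8² = 864/125 kN·m
  R_B = Pa²(a+3b)/L³ = 9·(24/5)²·((24/5)+3·(16/5))/8³ = 729/125 kN
  M_B = -Pa²b/L² = -9·(24/5)²·(16/5)/8² = -1296/125 kN·m
Superposition: R_A = 9396/125 kN, M_A = 12864/125 kN·m, R_B = 9729/125 kN, M_B = -13296/125 kN·m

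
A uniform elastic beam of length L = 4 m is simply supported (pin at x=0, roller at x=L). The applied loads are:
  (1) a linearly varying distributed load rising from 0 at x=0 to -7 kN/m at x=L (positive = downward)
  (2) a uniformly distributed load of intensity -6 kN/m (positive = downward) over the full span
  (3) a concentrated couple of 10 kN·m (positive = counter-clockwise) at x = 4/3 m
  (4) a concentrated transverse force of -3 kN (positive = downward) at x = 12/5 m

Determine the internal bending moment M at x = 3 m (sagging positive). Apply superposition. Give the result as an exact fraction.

Load 1 — triangular load w₀=-7 kN/m (0→w₀ over full span):
  M_1 = w₀Lx/6 - w₀x³/(6L) = (-7)·4·3/6 - (-7)·3³/(6·4) = -49/8 kN·m
Load 2 — uniform load w=-6 kN/m over full span:
  M_2 = wx(L-x)/2 = (-6)·3·(4-3)/2 = -9 kN·m
Load 3 — applied couple M₀=10 kN·m at a=4/3 m (b=L-a=8/3):
  M_3 = M₀x/L - M₀  [x>a] = 10·3/4 - 10 = -5/2 kN·m
Load 4 — point force P=-3 kN at a=12/5 m (b=L-a=8/5):
  M_4 = Pa(L-x)/L  [x>a] = (-3)·(12/5)·(4-3)/4 = -9/5 kN·m
Superposition: M = Σ M_i = -777/40 kN·m ≈ -19.425000 kN·m

M(3) = -777/40 kN·m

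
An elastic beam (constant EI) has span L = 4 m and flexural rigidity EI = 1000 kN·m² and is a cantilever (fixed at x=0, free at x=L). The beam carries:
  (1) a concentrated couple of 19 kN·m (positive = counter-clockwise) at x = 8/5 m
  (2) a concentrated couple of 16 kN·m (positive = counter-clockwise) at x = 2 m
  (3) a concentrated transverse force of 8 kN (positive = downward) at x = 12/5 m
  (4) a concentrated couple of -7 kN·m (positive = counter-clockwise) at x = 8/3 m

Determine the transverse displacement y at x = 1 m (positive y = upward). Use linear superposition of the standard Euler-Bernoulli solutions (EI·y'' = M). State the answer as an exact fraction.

Load 1 — applied couple M₀=19 kN·m at a=8/5 m (b=L-a=12/5):
  y_1 = M₀x²/(2EI)  [x≤a] = 19·1²/(2·1000) = 19/2000 m
Load 2 — applied couple M₀=16 kN·m at a=2 m (b=L-a=2):
  y_2 = M₀x²/(2EI)  [x≤a] = 16·1²/(2·1000) = 1/125 m
Load 3 — point force P=8 kN at a=12/5 m (b=L-a=8/5):
  y_3 = -Px²(3a-x)/(6EI)  [x≤a] = -8·1²·(3·(12/5)-1)/(6·1000) = -31/3750 m
Load 4 — applied couple M₀=-7 kN·m at a=8/3 m (b=L-a=4/3):
  y_4 = M₀x²/(2EI)  [x≤a] = (-7)·1²/(2·1000) = -7/2000 m
Superposition: y = Σ y_i = 43/7500 m ≈ 0.005733 m

y(1) = 43/7500 m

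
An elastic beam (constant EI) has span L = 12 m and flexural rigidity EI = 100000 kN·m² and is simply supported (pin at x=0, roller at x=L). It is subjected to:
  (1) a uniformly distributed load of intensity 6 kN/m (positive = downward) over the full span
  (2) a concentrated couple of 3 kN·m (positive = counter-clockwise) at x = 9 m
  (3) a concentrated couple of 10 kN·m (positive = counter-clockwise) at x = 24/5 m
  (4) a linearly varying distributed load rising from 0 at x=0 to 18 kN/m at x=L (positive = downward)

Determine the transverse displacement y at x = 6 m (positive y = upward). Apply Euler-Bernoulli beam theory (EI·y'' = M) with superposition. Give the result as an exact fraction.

Load 1 — uniform load w=6 kN/m over full span:
  y_1 = -wx(L³-2Lx²+x³)/(24EI) = -6·6·(12³-2·12·6²+6³)/(24·100000) = -81/5000 m
Load 2 — applied couple M₀=3 kN·m at a=9 m (b=L-a=3):
  y_2 = (M₀x³/(6L)+C₁x)/EI  [x≤a] with C₁=M₀(3b²-L²)/(6L)=-39/8 = (3·6³/(6·12)+(-39/8)·6)/100000 = -81/400000 m
Load 3 — applied couple M₀=10 kN·m at a=24/5 m (b=L-a=36/5):
  y_3 = (M₀x³/(6L)-M₀(x-a)²/2+C₁x)/EI  [x>a] with C₁=M₀(3b²-L²)/(6L)=8/5 = (10·6³/(6·12)-10·(6-(24/5))²/2+(8/5)·6)/100000 = 81/250000 m
Load 4 — triangular load w₀=18 kN/m (0→w₀ over full span):
  y_4 = -w₀x(7L⁴-10L²x²+3x⁴)/(360LEI) = -18·6·(7·12⁴-10·12²·6²+3·6⁴)/(360·12·100000) = -243/10000 m
Superposition: y = Σ y_i = -80757/2000000 m ≈ -0.040378 m

y(6) = -80757/2000000 m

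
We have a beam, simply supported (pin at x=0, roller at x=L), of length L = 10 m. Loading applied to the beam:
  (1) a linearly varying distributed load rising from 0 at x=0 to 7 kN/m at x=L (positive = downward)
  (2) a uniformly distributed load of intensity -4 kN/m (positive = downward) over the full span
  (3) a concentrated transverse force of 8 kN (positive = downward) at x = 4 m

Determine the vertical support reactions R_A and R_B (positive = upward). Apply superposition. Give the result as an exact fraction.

R_A = -53/15 kN, R_B = 98/15 kN

Load 1 — triangular load w₀=7 kN/m (0→w₀ over full span):
  R_A = w₀L/6 = 7·10/6 = 35/3 kN
  R_B = w₀L/3 = 7·10/3 = 70/3 kN
Load 2 — uniform load w=-4 kN/m over full span:
  R_A = wL/2 = (-4)·10/2 = -20 kN
  R_B = wL/2 = (-4)·10/2 = -20 kN
Load 3 — point force P=8 kN at a=4 m (b=L-a=6):
  R_A = Pb/L = 8·6/10 = 24/5 kN
  R_B = Pa/L = 8·4/10 = 16/5 kN
Superposition: R_A = -53/15 kN, R_B = 98/15 kN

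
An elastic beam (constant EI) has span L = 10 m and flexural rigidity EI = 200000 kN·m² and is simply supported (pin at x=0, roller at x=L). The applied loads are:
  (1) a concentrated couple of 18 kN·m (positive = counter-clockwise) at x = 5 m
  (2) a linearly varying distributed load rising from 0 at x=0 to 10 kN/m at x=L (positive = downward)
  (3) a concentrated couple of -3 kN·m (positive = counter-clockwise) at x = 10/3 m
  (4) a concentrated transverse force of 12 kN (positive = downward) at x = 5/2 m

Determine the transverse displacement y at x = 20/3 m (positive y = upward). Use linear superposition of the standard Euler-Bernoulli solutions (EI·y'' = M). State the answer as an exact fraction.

Load 1 — applied couple M₀=18 kN·m at a=5 m (b=L-a=5):
  y_1 = (M₀x³/(6L)-M₀(x-a)²/2+C₁x)/EI  [x>a] with C₁=M₀(3b²-L²)/(6L)=-15/2 = (18·(20/3)³/(6·10)-18·((20/3)-5)²/2+(-15/2)·(20/3))/200000 = 1/14400 m
Load 2 — triangular load w₀=10 kN/m (0→w₀ over full span):
  y_2 = -w₀x(7L⁴-10L²x²+3x⁴)/(360LEI) = -10·(20/3)·(7·10⁴-10·10²·(20/3)²+3·(20/3)⁴)/(360·10·200000) = -17/5832 m
Load 3 — applied couple M₀=-3 kN·m at a=10/3 m (b=L-a=20/3):
  y_3 = (M₀x³/(6L)-M₀(x-a)²/2+C₁x)/EI  [x>a] with C₁=M₀(3b²-L²)/(6L)=-5/3 = ((-3)·(20/3)³/(6·10)-(-3)·((20/3)-(10/3))²/2+(-5/3)·(20/3))/200000 = -1/21600 m
Load 4 — point force P=12 kN at a=5/2 m (b=L-a=15/2):
  y_4 = -Pa(L-x)(2Lx-a²-x²)/(6LEI)  [x>a] = -12·(5/2)·(10-(20/3))·(2·10·(20/3)-(5/2)²-(20/3)²)/(6·10·200000) = -119/172800 m
Superposition: y = Σ y_i = -3341/933120 m ≈ -0.003580 m

y(20/3) = -3341/933120 m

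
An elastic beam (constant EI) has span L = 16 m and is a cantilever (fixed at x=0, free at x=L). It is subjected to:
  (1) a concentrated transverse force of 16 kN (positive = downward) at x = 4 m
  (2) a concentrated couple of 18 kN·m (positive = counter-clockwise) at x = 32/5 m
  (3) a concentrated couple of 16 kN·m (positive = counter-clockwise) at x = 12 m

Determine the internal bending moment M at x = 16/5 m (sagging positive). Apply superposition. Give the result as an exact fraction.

Load 1 — point force P=16 kN at a=4 m (b=L-a=12):
  M_1 = -P(a-x)  [x≤a] = -16·(4-(16/5)) = -64/5 kN·m
Load 2 — applied couple M₀=18 kN·m at a=32/5 m (b=L-a=48/5):
  M_2 = M₀  [x≤a] = 18 = 18 kN·m
Load 3 — applied couple M₀=16 kN·m at a=12 m (b=L-a=4):
  M_3 = M₀  [x≤a] = 16 = 16 kN·m
Superposition: M = Σ M_i = 106/5 kN·m ≈ 21.200000 kN·m

M(16/5) = 106/5 kN·m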